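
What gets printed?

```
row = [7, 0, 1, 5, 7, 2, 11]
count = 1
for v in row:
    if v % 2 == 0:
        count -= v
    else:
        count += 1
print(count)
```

4

v=7: not even, count = 1+1 = 2
v=0: even, count = 2-0 = 2
v=1: not even, count = 2+1 = 3
v=5: not even, count = 3+1 = 4
v=7: not even, count = 4+1 = 5
v=2: even, count = 5-2 = 3
v=11: not even, count = 3+1 = 4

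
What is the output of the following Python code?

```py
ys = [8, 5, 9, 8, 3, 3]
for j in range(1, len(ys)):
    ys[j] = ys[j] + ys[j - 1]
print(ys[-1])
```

j=1: ys[1] = 5+8 = 13 → [8, 13, 9, 8, 3, 3]
j=2: ys[2] = 9+13 = 22 → [8, 13, 22, 8, 3, 3]
j=3: ys[3] = 8+22 = 30 → [8, 13, 22, 30, 3, 3]
j=4: ys[4] = 3+30 = 33 → [8, 13, 22, 30, 33, 3]
j=5: ys[5] = 3+33 = 36 → [8, 13, 22, 30, 33, 36]

36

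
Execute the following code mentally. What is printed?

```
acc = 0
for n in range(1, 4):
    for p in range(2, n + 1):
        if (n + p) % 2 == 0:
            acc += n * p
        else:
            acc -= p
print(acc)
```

11

n=2,p=2: even sum, acc = 0+4 = 4
n=3,p=2: odd sum, acc = 4-2 = 2
n=3,p=3: even sum, acc = 2+9 = 11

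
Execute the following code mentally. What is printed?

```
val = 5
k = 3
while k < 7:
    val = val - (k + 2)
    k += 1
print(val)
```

-21

k=3: val = 5-5 = 0
k=4: val = 0-6 = -6
k=5: val = (-6)-7 = -13
k=6: val = (-13)-8 = -21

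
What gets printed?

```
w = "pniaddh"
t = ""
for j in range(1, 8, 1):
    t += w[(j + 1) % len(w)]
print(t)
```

j=1: add w[2]='i' → 'i'
j=2: add w[3]='a' → 'ia'
j=3: add w[4]='d' → 'iad'
j=4: add w[5]='d' → 'iadd'
j=5: add w[6]='h' → 'iaddh'
j=6: add w[0]='p' → 'iaddhp'
j=7: add w[1]='n' → 'iaddhpn'

iaddhpn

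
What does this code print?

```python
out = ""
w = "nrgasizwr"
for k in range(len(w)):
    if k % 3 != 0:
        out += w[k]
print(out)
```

rgsiwr

k=0: skip
k=1: add 'r' → 'r'
k=2: add 'g' → 'rg'
k=3: skip
k=4: add 's' → 'rgs'
k=5: add 'i' → 'rgsi'
k=6: skip
k=7: add 'w' → 'rgsiw'
k=8: add 'r' → 'rgsiwr'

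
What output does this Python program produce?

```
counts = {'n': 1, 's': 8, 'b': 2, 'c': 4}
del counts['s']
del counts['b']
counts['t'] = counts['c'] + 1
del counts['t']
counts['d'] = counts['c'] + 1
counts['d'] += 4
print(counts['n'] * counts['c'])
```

del 's' → {'n': 1, 'b': 2, 'c': 4}
del 'b' → {'n': 1, 'c': 4}
counts['t'] = counts['c']+1 = 5 → {'n': 1, 'c': 4, 't': 5}
del 't' → {'n': 1, 'c': 4}
counts['d'] = counts['c']+1 = 5 → {'n': 1, 'c': 4, 'd': 5}
counts['d'] = 5+4 = 9 → {'n': 1, 'c': 4, 'd': 9}
counts['n']*counts['c'] = 1*4 = 4

4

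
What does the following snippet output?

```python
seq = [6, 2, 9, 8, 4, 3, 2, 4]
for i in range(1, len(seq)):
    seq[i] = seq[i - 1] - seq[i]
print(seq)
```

[6, 4, -5, -13, -17, -20, -22, -26]

i=1: seq[1] = 6-2 = 4 → [6, 4, 9, 8, 4, 3, 2, 4]
i=2: seq[2] = 4-9 = -5 → [6, 4, -5, 8, 4, 3, 2, 4]
i=3: seq[3] = (-5)-8 = -13 → [6, 4, -5, -13, 4, 3, 2, 4]
i=4: seq[4] = (-13)-4 = -17 → [6, 4, -5, -13, -17, 3, 2, 4]
i=5: seq[5] = (-17)-3 = -20 → [6, 4, -5, -13, -17, -20, 2, 4]
i=6: seq[6] = (-20)-2 = -22 → [6, 4, -5, -13, -17, -20, -22, 4]
i=7: seq[7] = (-22)-4 = -26 → [6, 4, -5, -13, -17, -20, -22, -26]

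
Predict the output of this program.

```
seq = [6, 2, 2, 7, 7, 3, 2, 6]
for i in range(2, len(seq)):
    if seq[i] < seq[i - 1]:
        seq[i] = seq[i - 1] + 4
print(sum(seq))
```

69

i=2: 2>=2, unchanged → [6, 2, 2, 7, 7, 3, 2, 6]
i=3: 7>=2, unchanged → [6, 2, 2, 7, 7, 3, 2, 6]
i=4: 7>=7, unchanged → [6, 2, 2, 7, 7, 3, 2, 6]
i=5: 3<7, seq[5] = 7+4 = 11 → [6, 2, 2, 7, 7, 11, 2, 6]
i=6: 2<11, seq[6] = 11+4 = 15 → [6, 2, 2, 7, 7, 11, 15, 6]
i=7: 6<15, seq[7] = 15+4 = 19 → [6, 2, 2, 7, 7, 11, 15, 19]
sum = 69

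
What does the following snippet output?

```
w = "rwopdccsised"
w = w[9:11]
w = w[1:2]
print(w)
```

slice [9:11] → 'se'
slice [1:2] → 'e'

e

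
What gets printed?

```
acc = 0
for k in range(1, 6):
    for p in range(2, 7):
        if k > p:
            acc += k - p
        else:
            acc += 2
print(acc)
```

k=1,p=2: not 1>2, acc = 0+2 = 2
k=1,p=3: not 1>3, acc = 2+2 = 4
k=1,p=4: not 1>4, acc = 4+2 = 6
k=1,p=5: not 1>5, acc = 6+2 = 8
k=1,p=6: not 1>6, acc = 8+2 = 10
k=2,p=2: not 2>2, acc = 10+2 = 12
k=2,p=3: not 2>3, acc = 12+2 = 14
k=2,p=4: not 2>4, acc = 14+2 = 16
k=2,p=5: not 2>5, acc = 16+2 = 18
k=2,p=6: not 2>6, acc = 18+2 = 20
k=3,p=2: 3>2, acc = 20+1 = 21
k=3,p=3: not 3>3, acc = 21+2 = 23
k=3,p=4: not 3>4, acc = 23+2 = 25
k=3,p=5: not 3>5, acc = 25+2 = 27
k=3,p=6: not 3>6, acc = 27+2 = 29
k=4,p=2: 4>2, acc = 29+2 = 31
k=4,p=3: 4>3, acc = 31+1 = 32
k=4,p=4: not 4>4, acc = 32+2 = 34
k=4,p=5: not 4>5, acc = 34+2 = 36
k=4,p=6: not 4>6, acc = 36+2 = 38
k=5,p=2: 5>2, acc = 38+3 = 41
k=5,p=3: 5>3, acc = 41+2 = 43
k=5,p=4: 5>4, acc = 43+1 = 44
k=5,p=5: not 5>5, acc = 44+2 = 46
k=5,p=6: not 5>6, acc = 46+2 = 48

48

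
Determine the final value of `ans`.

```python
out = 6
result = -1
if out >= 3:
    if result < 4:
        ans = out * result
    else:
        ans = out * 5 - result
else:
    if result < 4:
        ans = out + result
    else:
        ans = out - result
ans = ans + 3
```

-3

out=6, result=-1
out >= 3 is True; result < 4 is True
→ ans = out * result = -6
ans = (-6)+3 = -3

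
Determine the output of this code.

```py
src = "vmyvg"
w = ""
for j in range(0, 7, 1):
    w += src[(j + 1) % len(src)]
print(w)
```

j=0: add src[1]='m' → 'm'
j=1: add src[2]='y' → 'my'
j=2: add src[3]='v' → 'myv'
j=3: add src[4]='g' → 'myvg'
j=4: add src[0]='v' → 'myvgv'
j=5: add src[1]='m' → 'myvgvm'
j=6: add src[2]='y' → 'myvgvmy'

myvgvmy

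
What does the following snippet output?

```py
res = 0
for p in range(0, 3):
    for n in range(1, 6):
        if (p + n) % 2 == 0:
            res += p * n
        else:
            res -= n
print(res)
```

p=0,n=1: odd sum, res = 0-1 = -1
p=0,n=2: even sum, res = (-1)+0 = -1
p=0,n=3: odd sum, res = (-1)-3 = -4
p=0,n=4: even sum, res = (-4)+0 = -4
p=0,n=5: odd sum, res = (-4)-5 = -9
p=1,n=1: even sum, res = (-9)+1 = -8
p=1,n=2: odd sum, res = (-8)-2 = -10
p=1,n=3: even sum, res = (-10)+3 = -7
p=1,n=4: odd sum, res = (-7)-4 = -11
p=1,n=5: even sum, res = (-11)+5 = -6
p=2,n=1: odd sum, res = (-6)-1 = -7
p=2,n=2: even sum, res = (-7)+4 = -3
p=2,n=3: odd sum, res = (-3)-3 = -6
p=2,n=4: even sum, res = (-6)+8 = 2
p=2,n=5: odd sum, res = 2-5 = -3

-3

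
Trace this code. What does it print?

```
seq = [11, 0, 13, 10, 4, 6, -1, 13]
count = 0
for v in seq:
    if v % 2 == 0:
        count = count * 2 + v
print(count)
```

54

v=11: not even
v=0: even, count = 0*2+0 = 0
v=13: not even
v=10: even, count = 0*2+10 = 10
v=4: even, count = 10*2+4 = 24
v=6: even, count = 24*2+6 = 54
v=-1: not even
v=13: not even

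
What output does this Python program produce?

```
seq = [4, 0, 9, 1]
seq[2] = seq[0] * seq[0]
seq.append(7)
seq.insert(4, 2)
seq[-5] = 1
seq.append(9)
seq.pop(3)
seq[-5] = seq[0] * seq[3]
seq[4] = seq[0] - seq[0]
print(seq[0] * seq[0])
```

16

seq[2] = seq[0]*seq[0] = 4*4 = 16 → [4, 0, 16, 1]
append 7 → [4, 0, 16, 1, 7]
insert 2 at 4 → [4, 0, 16, 1, 2, 7]
seq[-5] = 1 → [4, 1, 16, 1, 2, 7]
append 9 → [4, 1, 16, 1, 2, 7, 9]
pop(3) removes 1 → [4, 1, 16, 2, 7, 9]
seq[-5] = seq[0]*seq[3] = 4*2 = 8 → [4, 8, 16, 2, 7, 9]
seq[4] = seq[0]-seq[0] = 4-4 = 0 → [4, 8, 16, 2, 0, 9]
seq[0]*seq[0] = 4*4 = 16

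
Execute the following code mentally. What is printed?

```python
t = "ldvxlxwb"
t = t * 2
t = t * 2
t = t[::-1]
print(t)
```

bwxlxvdlbwxlxvdlbwxlxvdlbwxlxvdl

repeat ×2 → 'ldvxlxwbldvxlxwb'
repeat ×2 → 'ldvxlxwbldvxlxwbldvxlxwbldvxlxwb'
reverse → 'bwxlxvdlbwxlxvdlbwxlxvdlbwxlxvdl'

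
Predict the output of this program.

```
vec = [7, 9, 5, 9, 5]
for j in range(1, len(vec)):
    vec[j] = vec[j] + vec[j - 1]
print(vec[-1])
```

j=1: vec[1] = 9+7 = 16 → [7, 16, 5, 9, 5]
j=2: vec[2] = 5+16 = 21 → [7, 16, 21, 9, 5]
j=3: vec[3] = 9+21 = 30 → [7, 16, 21, 30, 5]
j=4: vec[4] = 5+30 = 35 → [7, 16, 21, 30, 35]

35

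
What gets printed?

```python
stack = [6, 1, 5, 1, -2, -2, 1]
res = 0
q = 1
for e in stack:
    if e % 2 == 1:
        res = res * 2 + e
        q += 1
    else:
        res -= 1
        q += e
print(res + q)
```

e=6: not odd, res = 0-1 = -1; q=7
e=1: odd, res = (-1)*2+1 = -1; q=8
e=5: odd, res = (-1)*2+5 = 3; q=9
e=1: odd, res = 3*2+1 = 7; q=10
e=-2: not odd, res = 7-1 = 6; q=8
e=-2: not odd, res = 6-1 = 5; q=6
e=1: odd, res = 5*2+1 = 11; q=7
res+q = 11+7 = 18

18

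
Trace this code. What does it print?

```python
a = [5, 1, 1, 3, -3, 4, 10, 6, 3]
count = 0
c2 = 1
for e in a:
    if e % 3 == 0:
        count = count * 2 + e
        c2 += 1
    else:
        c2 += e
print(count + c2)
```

e=5: not %3==0; c2=6
e=1: not %3==0; c2=7
e=1: not %3==0; c2=8
e=3: %3==0, count = 0*2+3 = 3; c2=9
e=-3: %3==0, count = 3*2+(-3) = 3; c2=10
e=4: not %3==0; c2=14
e=10: not %3==0; c2=24
e=6: %3==0, count = 3*2+6 = 12; c2=25
e=3: %3==0, count = 12*2+3 = 27; c2=26
count+c2 = 27+26 = 53

53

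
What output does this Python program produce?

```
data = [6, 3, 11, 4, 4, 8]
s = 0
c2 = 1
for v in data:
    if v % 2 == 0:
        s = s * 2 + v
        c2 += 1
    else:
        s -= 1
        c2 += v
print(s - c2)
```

v=6: even, s = 0*2+6 = 6; c2=2
v=3: not even, s = 6-1 = 5; c2=5
v=11: not even, s = 5-1 = 4; c2=16
v=4: even, s = 4*2+4 = 12; c2=17
v=4: even, s = 12*2+4 = 28; c2=18
v=8: even, s = 28*2+8 = 64; c2=19
s-c2 = 64-19 = 45

45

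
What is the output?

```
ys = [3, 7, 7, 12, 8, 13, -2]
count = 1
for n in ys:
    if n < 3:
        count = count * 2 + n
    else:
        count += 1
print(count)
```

12

n=3: not <3, count = 1+1 = 2
n=7: not <3, count = 2+1 = 3
n=7: not <3, count = 3+1 = 4
n=12: not <3, count = 4+1 = 5
n=8: not <3, count = 5+1 = 6
n=13: not <3, count = 6+1 = 7
n=-2: <3, count = 7*2+(-2) = 12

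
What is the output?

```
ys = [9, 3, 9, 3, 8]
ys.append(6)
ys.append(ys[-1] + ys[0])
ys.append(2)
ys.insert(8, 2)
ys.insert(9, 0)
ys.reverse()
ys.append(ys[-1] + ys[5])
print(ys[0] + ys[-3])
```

3

append 6 → [9, 3, 9, 3, 8, 6]
append ys[-1]+ys[0] = 6+9 = 15 → [9, 3, 9, 3, 8, 6, 15]
append 2 → [9, 3, 9, 3, 8, 6, 15, 2]
insert 2 at 8 → [9, 3, 9, 3, 8, 6, 15, 2, 2]
insert 0 at 9 → [9, 3, 9, 3, 8, 6, 15, 2, 2, 0]
reverse → [0, 2, 2, 15, 6, 8, 3, 9, 3, 9]
append ys[-1]+ys[5] = 9+8 = 17 → [0, 2, 2, 15, 6, 8, 3, 9, 3, 9, 17]
ys[0]+ys[-3] = 0+3 = 3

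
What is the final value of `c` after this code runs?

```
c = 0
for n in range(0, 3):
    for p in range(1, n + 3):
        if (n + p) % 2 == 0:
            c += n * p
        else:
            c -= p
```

9

n=0,p=1: odd sum, c = 0-1 = -1
n=0,p=2: even sum, c = (-1)+0 = -1
n=1,p=1: even sum, c = (-1)+1 = 0
n=1,p=2: odd sum, c = 0-2 = -2
n=1,p=3: even sum, c = (-2)+3 = 1
n=2,p=1: odd sum, c = 1-1 = 0
n=2,p=2: even sum, c = 0+4 = 4
n=2,p=3: odd sum, c = 4-3 = 1
n=2,p=4: even sum, c = 1+8 = 9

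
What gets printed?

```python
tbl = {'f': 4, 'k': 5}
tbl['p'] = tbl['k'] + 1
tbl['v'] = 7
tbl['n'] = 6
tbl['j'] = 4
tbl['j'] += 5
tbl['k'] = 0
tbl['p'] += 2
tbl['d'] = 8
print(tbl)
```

tbl['p'] = tbl['k']+1 = 6 → {'f': 4, 'k': 5, 'p': 6}
tbl['v'] = 7 → {'f': 4, 'k': 5, 'p': 6, 'v': 7}
tbl['n'] = 6 → {'f': 4, 'k': 5, 'p': 6, 'v': 7, 'n': 6}
tbl['j'] = 4 → {'f': 4, 'k': 5, 'p': 6, 'v': 7, 'n': 6, 'j': 4}
tbl['j'] = 4+5 = 9 → {'f': 4, 'k': 5, 'p': 6, 'v': 7, 'n': 6, 'j': 9}
tbl['k'] = 0 → {'f': 4, 'k': 0, 'p': 6, 'v': 7, 'n': 6, 'j': 9}
tbl['p'] = 6+2 = 8 → {'f': 4, 'k': 0, 'p': 8, 'v': 7, 'n': 6, 'j': 9}
tbl['d'] = 8 → {'f': 4, 'k': 0, 'p': 8, 'v': 7, 'n': 6, 'j': 9, 'd': 8}

{'f': 4, 'k': 0, 'p': 8, 'v': 7, 'n': 6, 'j': 9, 'd': 8}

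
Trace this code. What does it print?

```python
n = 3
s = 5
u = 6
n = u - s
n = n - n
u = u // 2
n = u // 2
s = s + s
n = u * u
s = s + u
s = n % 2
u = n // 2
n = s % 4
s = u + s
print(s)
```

n = 6-5 = 1
n = 1-1 = 0
u = 6//2 = 3
n = 3//2 = 1
s = 5+5 = 10
n = 3*3 = 9
s = 10+3 = 13
s = 9%2 = 1
u = 9//2 = 4
n = 1%4 = 1
s = 4+1 = 5

5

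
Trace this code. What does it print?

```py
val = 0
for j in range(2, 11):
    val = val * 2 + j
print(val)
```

j=2: val = 0*2+2 = 2
j=3: val = 2*2+3 = 7
j=4: val = 7*2+4 = 18
j=5: val = 18*2+5 = 41
j=6: val = 41*2+6 = 88
j=7: val = 88*2+7 = 183
j=8: val = 183*2+8 = 374
j=9: val = 374*2+9 = 757
j=10: val = 757*2+10 = 1524

1524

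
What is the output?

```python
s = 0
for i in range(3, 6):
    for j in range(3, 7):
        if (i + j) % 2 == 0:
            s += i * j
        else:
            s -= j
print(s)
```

76

i=3,j=3: even sum, s = 0+9 = 9
i=3,j=4: odd sum, s = 9-4 = 5
i=3,j=5: even sum, s = 5+15 = 20
i=3,j=6: odd sum, s = 20-6 = 14
i=4,j=3: odd sum, s = 14-3 = 11
i=4,j=4: even sum, s = 11+16 = 27
i=4,j=5: odd sum, s = 27-5 = 22
i=4,j=6: even sum, s = 22+24 = 46
i=5,j=3: even sum, s = 46+15 = 61
i=5,j=4: odd sum, s = 61-4 = 57
i=5,j=5: even sum, s = 57+25 = 82
i=5,j=6: odd sum, s = 82-6 = 76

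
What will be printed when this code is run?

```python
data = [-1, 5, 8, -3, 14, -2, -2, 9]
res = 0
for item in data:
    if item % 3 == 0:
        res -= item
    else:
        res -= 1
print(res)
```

-12

item=-1: not %3==0, res = 0-1 = -1
item=5: not %3==0, res = (-1)-1 = -2
item=8: not %3==0, res = (-2)-1 = -3
item=-3: %3==0, res = (-3)-(-3) = 0
item=14: not %3==0, res = 0-1 = -1
item=-2: not %3==0, res = (-1)-1 = -2
item=-2: not %3==0, res = (-2)-1 = -3
item=9: %3==0, res = (-3)-9 = -12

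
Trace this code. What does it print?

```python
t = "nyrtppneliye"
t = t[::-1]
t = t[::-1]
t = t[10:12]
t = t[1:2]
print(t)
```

e

reverse → 'eyilenpptryn'
reverse → 'nyrtppneliye'
slice [10:12] → 'ye'
slice [1:2] → 'e'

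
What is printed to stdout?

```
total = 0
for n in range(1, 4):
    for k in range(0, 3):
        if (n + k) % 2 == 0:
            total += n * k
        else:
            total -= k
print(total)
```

n=1,k=0: odd sum, total = 0-0 = 0
n=1,k=1: even sum, total = 0+1 = 1
n=1,k=2: odd sum, total = 1-2 = -1
n=2,k=0: even sum, total = (-1)+0 = -1
n=2,k=1: odd sum, total = (-1)-1 = -2
n=2,k=2: even sum, total = (-2)+4 = 2
n=3,k=0: odd sum, total = 2-0 = 2
n=3,k=1: even sum, total = 2+3 = 5
n=3,k=2: odd sum, total = 5-2 = 3

3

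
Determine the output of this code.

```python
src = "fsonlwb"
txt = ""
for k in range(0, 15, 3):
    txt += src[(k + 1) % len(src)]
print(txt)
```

slfnb

k=0: add src[1]='s' → 's'
k=3: add src[4]='l' → 'sl'
k=6: add src[0]='f' → 'slf'
k=9: add src[3]='n' → 'slfn'
k=12: add src[6]='b' → 'slfnb'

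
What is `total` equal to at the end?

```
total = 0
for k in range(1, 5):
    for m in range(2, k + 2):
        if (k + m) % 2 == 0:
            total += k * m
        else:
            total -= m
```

k=1,m=2: odd sum, total = 0-2 = -2
k=2,m=2: even sum, total = (-2)+4 = 2
k=2,m=3: odd sum, total = 2-3 = -1
k=3,m=2: odd sum, total = (-1)-2 = -3
k=3,m=3: even sum, total = (-3)+9 = 6
k=3,m=4: odd sum, total = 6-4 = 2
k=4,m=2: even sum, total = 2+8 = 10
k=4,m=3: odd sum, total = 10-3 = 7
k=4,m=4: even sum, total = 7+16 = 23
k=4,m=5: odd sum, total = 23-5 = 18

18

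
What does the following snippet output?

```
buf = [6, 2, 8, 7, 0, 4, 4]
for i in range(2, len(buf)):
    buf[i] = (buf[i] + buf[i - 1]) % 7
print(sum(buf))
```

21

i=2: buf[2] = (8+2)%7 = 3 → [6, 2, 3, 7, 0, 4, 4]
i=3: buf[3] = (7+3)%7 = 3 → [6, 2, 3, 3, 0, 4, 4]
i=4: buf[4] = (0+3)%7 = 3 → [6, 2, 3, 3, 3, 4, 4]
i=5: buf[5] = (4+3)%7 = 0 → [6, 2, 3, 3, 3, 0, 4]
i=6: buf[6] = (4+0)%7 = 4 → [6, 2, 3, 3, 3, 0, 4]
sum = 21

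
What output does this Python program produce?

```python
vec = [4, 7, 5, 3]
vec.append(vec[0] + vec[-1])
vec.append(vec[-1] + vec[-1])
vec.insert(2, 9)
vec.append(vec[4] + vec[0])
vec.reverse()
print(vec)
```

append vec[0]+vec[-1] = 4+3 = 7 → [4, 7, 5, 3, 7]
append vec[-1]+vec[-1] = 7+7 = 14 → [4, 7, 5, 3, 7, 14]
insert 9 at 2 → [4, 7, 9, 5, 3, 7, 14]
append vec[4]+vec[0] = 3+4 = 7 → [4, 7, 9, 5, 3, 7, 14, 7]
reverse → [7, 14, 7, 3, 5, 9, 7, 4]

[7, 14, 7, 3, 5, 9, 7, 4]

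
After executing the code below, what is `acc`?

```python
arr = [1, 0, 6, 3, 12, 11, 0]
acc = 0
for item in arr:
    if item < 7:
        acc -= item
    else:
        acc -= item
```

item=1: <7, acc = 0-1 = -1
item=0: <7, acc = (-1)-0 = -1
item=6: <7, acc = (-1)-6 = -7
item=3: <7, acc = (-7)-3 = -10
item=12: not <7, acc = (-10)-12 = -22
item=11: not <7, acc = (-22)-11 = -33
item=0: <7, acc = (-33)-0 = -33

-33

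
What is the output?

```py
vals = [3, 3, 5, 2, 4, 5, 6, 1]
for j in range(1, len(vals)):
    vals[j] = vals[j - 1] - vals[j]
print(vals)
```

j=1: vals[1] = 3-3 = 0 → [3, 0, 5, 2, 4, 5, 6, 1]
j=2: vals[2] = 0-5 = -5 → [3, 0, -5, 2, 4, 5, 6, 1]
j=3: vals[3] = (-5)-2 = -7 → [3, 0, -5, -7, 4, 5, 6, 1]
j=4: vals[4] = (-7)-4 = -11 → [3, 0, -5, -7, -11, 5, 6, 1]
j=5: vals[5] = (-11)-5 = -16 → [3, 0, -5, -7, -11, -16, 6, 1]
j=6: vals[6] = (-16)-6 = -22 → [3, 0, -5, -7, -11, -16, -22, 1]
j=7: vals[7] = (-22)-1 = -23 → [3, 0, -5, -7, -11, -16, -22, -23]

[3, 0, -5, -7, -11, -16, -22, -23]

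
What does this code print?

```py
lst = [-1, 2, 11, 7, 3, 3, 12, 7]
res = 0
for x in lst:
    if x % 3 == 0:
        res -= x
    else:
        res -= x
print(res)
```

x=-1: not %3==0, res = 0-(-1) = 1
x=2: not %3==0, res = 1-2 = -1
x=11: not %3==0, res = (-1)-11 = -12
x=7: not %3==0, res = (-12)-7 = -19
x=3: %3==0, res = (-19)-3 = -22
x=3: %3==0, res = (-22)-3 = -25
x=12: %3==0, res = (-25)-12 = -37
x=7: not %3==0, res = (-37)-7 = -44

-44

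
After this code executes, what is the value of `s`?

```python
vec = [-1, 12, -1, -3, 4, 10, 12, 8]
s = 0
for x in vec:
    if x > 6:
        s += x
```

42

x=-1: not >6
x=12: >6, s = 0+12 = 12
x=-1: not >6
x=-3: not >6
x=4: not >6
x=10: >6, s = 12+10 = 22
x=12: >6, s = 22+12 = 34
x=8: >6, s = 34+8 = 42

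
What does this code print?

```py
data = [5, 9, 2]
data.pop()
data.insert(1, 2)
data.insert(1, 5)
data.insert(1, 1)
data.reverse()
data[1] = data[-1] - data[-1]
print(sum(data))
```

20

pop() removes 2 → [5, 9]
insert 2 at 1 → [5, 2, 9]
insert 5 at 1 → [5, 5, 2, 9]
insert 1 at 1 → [5, 1, 5, 2, 9]
reverse → [9, 2, 5, 1, 5]
data[1] = data[-1]-data[-1] = 5-5 = 0 → [9, 0, 5, 1, 5]
sum = 20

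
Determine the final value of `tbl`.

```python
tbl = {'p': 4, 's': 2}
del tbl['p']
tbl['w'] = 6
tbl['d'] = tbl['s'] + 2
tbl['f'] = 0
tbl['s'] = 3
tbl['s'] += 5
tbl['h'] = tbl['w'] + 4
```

{'s': 8, 'w': 6, 'd': 4, 'f': 0, 'h': 10}

del 'p' → {'s': 2}
tbl['w'] = 6 → {'s': 2, 'w': 6}
tbl['d'] = tbl['s']+2 = 4 → {'s': 2, 'w': 6, 'd': 4}
tbl['f'] = 0 → {'s': 2, 'w': 6, 'd': 4, 'f': 0}
tbl['s'] = 3 → {'s': 3, 'w': 6, 'd': 4, 'f': 0}
tbl['s'] = 3+5 = 8 → {'s': 8, 'w': 6, 'd': 4, 'f': 0}
tbl['h'] = tbl['w']+4 = 10 → {'s': 8, 'w': 6, 'd': 4, 'f': 0, 'h': 10}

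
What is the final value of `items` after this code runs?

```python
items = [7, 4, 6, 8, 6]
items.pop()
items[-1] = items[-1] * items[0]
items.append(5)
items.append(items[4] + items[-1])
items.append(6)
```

[7, 4, 6, 56, 5, 10, 6]

pop() removes 6 → [7, 4, 6, 8]
items[-1] = items[-1]*items[0] = 8*7 = 56 → [7, 4, 6, 56]
append 5 → [7, 4, 6, 56, 5]
append items[4]+items[-1] = 5+5 = 10 → [7, 4, 6, 56, 5, 10]
append 6 → [7, 4, 6, 56, 5, 10, 6]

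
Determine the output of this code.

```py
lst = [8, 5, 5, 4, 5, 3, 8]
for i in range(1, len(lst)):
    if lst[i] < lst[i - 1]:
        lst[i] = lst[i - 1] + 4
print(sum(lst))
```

i=1: 5<8, lst[1] = 8+4 = 12 → [8, 12, 5, 4, 5, 3, 8]
i=2: 5<12, lst[2] = 12+4 = 16 → [8, 12, 16, 4, 5, 3, 8]
i=3: 4<16, lst[3] = 16+4 = 20 → [8, 12, 16, 20, 5, 3, 8]
i=4: 5<20, lst[4] = 20+4 = 24 → [8, 12, 16, 20, 24, 3, 8]
i=5: 3<24, lst[5] = 24+4 = 28 → [8, 12, 16, 20, 24, 28, 8]
i=6: 8<28, lst[6] = 28+4 = 32 → [8, 12, 16, 20, 24, 28, 32]
sum = 140

140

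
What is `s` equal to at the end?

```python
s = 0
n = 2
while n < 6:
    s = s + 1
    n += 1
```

n=2: s = 0+1 = 1
n=3: s = 1+1 = 2
n=4: s = 2+1 = 3
n=5: s = 3+1 = 4

4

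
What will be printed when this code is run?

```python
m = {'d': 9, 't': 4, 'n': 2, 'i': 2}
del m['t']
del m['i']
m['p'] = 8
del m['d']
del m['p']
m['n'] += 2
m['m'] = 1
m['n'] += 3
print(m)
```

del 't' → {'d': 9, 'n': 2, 'i': 2}
del 'i' → {'d': 9, 'n': 2}
m['p'] = 8 → {'d': 9, 'n': 2, 'p': 8}
del 'd' → {'n': 2, 'p': 8}
del 'p' → {'n': 2}
m['n'] = 2+2 = 4 → {'n': 4}
m['m'] = 1 → {'n': 4, 'm': 1}
m['n'] = 4+3 = 7 → {'n': 7, 'm': 1}

{'n': 7, 'm': 1}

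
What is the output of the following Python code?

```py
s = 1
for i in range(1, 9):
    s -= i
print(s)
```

-35

i=1: s = 1-1 = 0
i=2: s = 0-2 = -2
i=3: s = (-2)-3 = -5
i=4: s = (-5)-4 = -9
i=5: s = (-9)-5 = -14
i=6: s = (-14)-6 = -20
i=7: s = (-20)-7 = -27
i=8: s = (-27)-8 = -35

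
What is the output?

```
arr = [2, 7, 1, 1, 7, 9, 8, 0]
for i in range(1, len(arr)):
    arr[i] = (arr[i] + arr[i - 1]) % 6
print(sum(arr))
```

27

i=1: arr[1] = (7+2)%6 = 3 → [2, 3, 1, 1, 7, 9, 8, 0]
i=2: arr[2] = (1+3)%6 = 4 → [2, 3, 4, 1, 7, 9, 8, 0]
i=3: arr[3] = (1+4)%6 = 5 → [2, 3, 4, 5, 7, 9, 8, 0]
i=4: arr[4] = (7+5)%6 = 0 → [2, 3, 4, 5, 0, 9, 8, 0]
i=5: arr[5] = (9+0)%6 = 3 → [2, 3, 4, 5, 0, 3, 8, 0]
i=6: arr[6] = (8+3)%6 = 5 → [2, 3, 4, 5, 0, 3, 5, 0]
i=7: arr[7] = (0+5)%6 = 5 → [2, 3, 4, 5, 0, 3, 5, 5]
sum = 27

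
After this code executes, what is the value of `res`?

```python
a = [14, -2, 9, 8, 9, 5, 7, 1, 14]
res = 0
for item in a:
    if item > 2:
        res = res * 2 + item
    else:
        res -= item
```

item=14: >2, res = 0*2+14 = 14
item=-2: not >2, res = 14-(-2) = 16
item=9: >2, res = 16*2+9 = 41
item=8: >2, res = 41*2+8 = 90
item=9: >2, res = 90*2+9 = 189
item=5: >2, res = 189*2+5 = 383
item=7: >2, res = 383*2+7 = 773
item=1: not >2, res = 773-1 = 772
item=14: >2, res = 772*2+14 = 1558

1558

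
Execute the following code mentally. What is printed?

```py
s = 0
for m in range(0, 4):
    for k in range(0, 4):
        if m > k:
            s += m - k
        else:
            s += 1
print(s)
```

m=0,k=0: not 0>0, s = 0+1 = 1
m=0,k=1: not 0>1, s = 1+1 = 2
m=0,k=2: not 0>2, s = 2+1 = 3
m=0,k=3: not 0>3, s = 3+1 = 4
m=1,k=0: 1>0, s = 4+1 = 5
m=1,k=1: not 1>1, s = 5+1 = 6
m=1,k=2: not 1>2, s = 6+1 = 7
m=1,k=3: not 1>3, s = 7+1 = 8
m=2,k=0: 2>0, s = 8+2 = 10
m=2,k=1: 2>1, s = 10+1 = 11
m=2,k=2: not 2>2, s = 11+1 = 12
m=2,k=3: not 2>3, s = 12+1 = 13
m=3,k=0: 3>0, s = 13+3 = 16
m=3,k=1: 3>1, s = 16+2 = 18
m=3,k=2: 3>2, s = 18+1 = 19
m=3,k=3: not 3>3, s = 19+1 = 20

20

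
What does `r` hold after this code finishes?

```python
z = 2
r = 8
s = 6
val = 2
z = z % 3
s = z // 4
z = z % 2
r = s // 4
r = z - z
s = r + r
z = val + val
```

0

z = 2%3 = 2
s = 2//4 = 0
z = 2%2 = 0
r = 0//4 = 0
r = 0-0 = 0
s = 0+0 = 0
z = 2+2 = 4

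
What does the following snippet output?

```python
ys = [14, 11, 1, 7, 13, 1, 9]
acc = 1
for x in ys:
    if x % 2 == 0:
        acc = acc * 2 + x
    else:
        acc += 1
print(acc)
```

x=14: even, acc = 1*2+14 = 16
x=11: not even, acc = 16+1 = 17
x=1: not even, acc = 17+1 = 18
x=7: not even, acc = 18+1 = 19
x=13: not even, acc = 19+1 = 20
x=1: not even, acc = 20+1 = 21
x=9: not even, acc = 21+1 = 22

22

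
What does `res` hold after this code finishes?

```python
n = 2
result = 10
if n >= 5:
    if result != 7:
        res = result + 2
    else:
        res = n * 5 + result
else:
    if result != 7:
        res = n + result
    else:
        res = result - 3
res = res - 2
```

10

n=2, result=10
n >= 5 is False; result != 7 is True
→ res = n + result = 12
res = 12-2 = 10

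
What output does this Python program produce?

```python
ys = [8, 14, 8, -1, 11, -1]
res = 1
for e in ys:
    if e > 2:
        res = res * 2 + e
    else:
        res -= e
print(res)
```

166

e=8: >2, res = 1*2+8 = 10
e=14: >2, res = 10*2+14 = 34
e=8: >2, res = 34*2+8 = 76
e=-1: not >2, res = 76-(-1) = 77
e=11: >2, res = 77*2+11 = 165
e=-1: not >2, res = 165-(-1) = 166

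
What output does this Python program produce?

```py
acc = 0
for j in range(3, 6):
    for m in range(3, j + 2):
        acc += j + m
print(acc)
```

75

j=3,m=3: acc = 0+6 = 6
j=3,m=4: acc = 6+7 = 13
j=4,m=3: acc = 13+7 = 20
j=4,m=4: acc = 20+8 = 28
j=4,m=5: acc = 28+9 = 37
j=5,m=3: acc = 37+8 = 45
j=5,m=4: acc = 45+9 = 54
j=5,m=5: acc = 54+10 = 64
j=5,m=6: acc = 64+11 = 75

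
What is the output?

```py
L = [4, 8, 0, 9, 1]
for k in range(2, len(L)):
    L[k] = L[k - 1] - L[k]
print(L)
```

[4, 8, 8, -1, -2]

k=2: L[2] = 8-0 = 8 → [4, 8, 8, 9, 1]
k=3: L[3] = 8-9 = -1 → [4, 8, 8, -1, 1]
k=4: L[4] = (-1)-1 = -2 → [4, 8, 8, -1, -2]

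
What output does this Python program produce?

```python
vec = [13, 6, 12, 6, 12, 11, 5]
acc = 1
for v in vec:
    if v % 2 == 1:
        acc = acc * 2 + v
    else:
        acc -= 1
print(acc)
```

71

v=13: odd, acc = 1*2+13 = 15
v=6: not odd, acc = 15-1 = 14
v=12: not odd, acc = 14-1 = 13
v=6: not odd, acc = 13-1 = 12
v=12: not odd, acc = 12-1 = 11
v=11: odd, acc = 11*2+11 = 33
v=5: odd, acc = 33*2+5 = 71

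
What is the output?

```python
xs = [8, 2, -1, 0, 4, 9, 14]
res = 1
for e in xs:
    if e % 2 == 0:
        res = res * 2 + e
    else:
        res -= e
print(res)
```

188

e=8: even, res = 1*2+8 = 10
e=2: even, res = 10*2+2 = 22
e=-1: not even, res = 22-(-1) = 23
e=0: even, res = 23*2+0 = 46
e=4: even, res = 46*2+4 = 96
e=9: not even, res = 96-9 = 87
e=14: even, res = 87*2+14 = 188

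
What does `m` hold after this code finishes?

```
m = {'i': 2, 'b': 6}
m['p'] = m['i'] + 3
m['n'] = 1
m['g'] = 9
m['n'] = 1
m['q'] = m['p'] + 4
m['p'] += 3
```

{'i': 2, 'b': 6, 'p': 8, 'n': 1, 'g': 9, 'q': 9}

m['p'] = m['i']+3 = 5 → {'i': 2, 'b': 6, 'p': 5}
m['n'] = 1 → {'i': 2, 'b': 6, 'p': 5, 'n': 1}
m['g'] = 9 → {'i': 2, 'b': 6, 'p': 5, 'n': 1, 'g': 9}
m['n'] = 1 → {'i': 2, 'b': 6, 'p': 5, 'n': 1, 'g': 9}
m['q'] = m['p']+4 = 9 → {'i': 2, 'b': 6, 'p': 5, 'n': 1, 'g': 9, 'q': 9}
m['p'] = 5+3 = 8 → {'i': 2, 'b': 6, 'p': 8, 'n': 1, 'g': 9, 'q': 9}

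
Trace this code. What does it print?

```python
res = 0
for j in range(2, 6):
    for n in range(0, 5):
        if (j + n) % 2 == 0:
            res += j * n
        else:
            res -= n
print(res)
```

j=2,n=0: even sum, res = 0+0 = 0
j=2,n=1: odd sum, res = 0-1 = -1
j=2,n=2: even sum, res = (-1)+4 = 3
j=2,n=3: odd sum, res = 3-3 = 0
j=2,n=4: even sum, res = 0+8 = 8
j=3,n=0: odd sum, res = 8-0 = 8
j=3,n=1: even sum, res = 8+3 = 11
j=3,n=2: odd sum, res = 11-2 = 9
j=3,n=3: even sum, res = 9+9 = 18
j=3,n=4: odd sum, res = 18-4 = 14
j=4,n=0: even sum, res = 14+0 = 14
j=4,n=1: odd sum, res = 14-1 = 13
j=4,n=2: even sum, res = 13+8 = 21
j=4,n=3: odd sum, res = 21-3 = 18
j=4,n=4: even sum, res = 18+16 = 34
j=5,n=0: odd sum, res = 34-0 = 34
j=5,n=1: even sum, res = 34+5 = 39
j=5,n=2: odd sum, res = 39-2 = 37
j=5,n=3: even sum, res = 37+15 = 52
j=5,n=4: odd sum, res = 52-4 = 48

48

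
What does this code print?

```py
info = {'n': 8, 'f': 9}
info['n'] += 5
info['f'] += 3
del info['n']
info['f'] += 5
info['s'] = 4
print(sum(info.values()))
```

21

info['n'] = 8+5 = 13 → {'n': 13, 'f': 9}
info['f'] = 9+3 = 12 → {'n': 13, 'f': 12}
del 'n' → {'f': 12}
info['f'] = 12+5 = 17 → {'f': 17}
info['s'] = 4 → {'f': 17, 's': 4}
sum of values = 21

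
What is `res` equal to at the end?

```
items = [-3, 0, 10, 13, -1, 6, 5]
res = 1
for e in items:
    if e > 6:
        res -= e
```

-22

e=-3: not >6
e=0: not >6
e=10: >6, res = 1-10 = -9
e=13: >6, res = (-9)-13 = -22
e=-1: not >6
e=6: not >6
e=5: not >6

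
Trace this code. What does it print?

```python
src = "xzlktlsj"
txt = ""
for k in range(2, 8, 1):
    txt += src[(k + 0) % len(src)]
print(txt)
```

k=2: add src[2]='l' → 'l'
k=3: add src[3]='k' → 'lk'
k=4: add src[4]='t' → 'lkt'
k=5: add src[5]='l' → 'lktl'
k=6: add src[6]='s' → 'lktls'
k=7: add src[7]='j' → 'lktlsj'

lktlsj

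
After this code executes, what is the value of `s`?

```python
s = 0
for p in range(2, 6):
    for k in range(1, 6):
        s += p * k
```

210

p=2,k=1: s = 0+2 = 2
p=2,k=2: s = 2+4 = 6
p=2,k=3: s = 6+6 = 12
p=2,k=4: s = 12+8 = 20
p=2,k=5: s = 20+10 = 30
p=3,k=1: s = 30+3 = 33
p=3,k=2: s = 33+6 = 39
p=3,k=3: s = 39+9 = 48
p=3,k=4: s = 48+12 = 60
p=3,k=5: s = 60+15 = 75
p=4,k=1: s = 75+4 = 79
p=4,k=2: s = 79+8 = 87
p=4,k=3: s = 87+12 = 99
p=4,k=4: s = 99+16 = 115
p=4,k=5: s = 115+20 = 135
p=5,k=1: s = 135+5 = 140
p=5,k=2: s = 140+10 = 150
p=5,k=3: s = 150+15 = 165
p=5,k=4: s = 165+20 = 185
p=5,k=5: s = 185+25 = 210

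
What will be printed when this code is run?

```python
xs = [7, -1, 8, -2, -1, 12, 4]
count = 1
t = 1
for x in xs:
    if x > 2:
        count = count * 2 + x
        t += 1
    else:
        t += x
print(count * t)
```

x=7: >2, count = 1*2+7 = 9; t=2
x=-1: not >2; t=1
x=8: >2, count = 9*2+8 = 26; t=2
x=-2: not >2; t=0
x=-1: not >2; t=-1
x=12: >2, count = 26*2+12 = 64; t=0
x=4: >2, count = 64*2+4 = 132; t=1
count*t = 132*1 = 132

132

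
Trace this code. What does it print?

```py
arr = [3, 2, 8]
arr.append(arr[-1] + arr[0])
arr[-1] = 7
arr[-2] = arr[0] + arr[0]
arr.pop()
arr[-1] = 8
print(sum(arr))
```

append arr[-1]+arr[0] = 8+3 = 11 → [3, 2, 8, 11]
arr[-1] = 7 → [3, 2, 8, 7]
arr[-2] = arr[0]+arr[0] = 3+3 = 6 → [3, 2, 6, 7]
pop() removes 7 → [3, 2, 6]
arr[-1] = 8 → [3, 2, 8]
sum = 13

13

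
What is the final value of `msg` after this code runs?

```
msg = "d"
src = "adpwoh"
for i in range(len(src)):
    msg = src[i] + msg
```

i=0: prepend 'a' → 'ad'
i=1: prepend 'd' → 'dad'
i=2: prepend 'p' → 'pdad'
i=3: prepend 'w' → 'wpdad'
i=4: prepend 'o' → 'owpdad'
i=5: prepend 'h' → 'howpdad'

'howpdad'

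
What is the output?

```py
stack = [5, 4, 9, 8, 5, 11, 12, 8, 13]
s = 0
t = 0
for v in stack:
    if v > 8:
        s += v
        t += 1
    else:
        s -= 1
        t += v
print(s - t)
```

6

v=5: not >8, s = 0-1 = -1; t=5
v=4: not >8, s = (-1)-1 = -2; t=9
v=9: >8, s = (-2)+9 = 7; t=10
v=8: not >8, s = 7-1 = 6; t=18
v=5: not >8, s = 6-1 = 5; t=23
v=11: >8, s = 5+11 = 16; t=24
v=12: >8, s = 16+12 = 28; t=25
v=8: not >8, s = 28-1 = 27; t=33
v=13: >8, s = 27+13 = 40; t=34
s-t = 40-34 = 6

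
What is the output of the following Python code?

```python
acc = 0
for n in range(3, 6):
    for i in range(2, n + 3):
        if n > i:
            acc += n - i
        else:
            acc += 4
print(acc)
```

46

n=3,i=2: 3>2, acc = 0+1 = 1
n=3,i=3: not 3>3, acc = 1+4 = 5
n=3,i=4: not 3>4, acc = 5+4 = 9
n=3,i=5: not 3>5, acc = 9+4 = 13
n=4,i=2: 4>2, acc = 13+2 = 15
n=4,i=3: 4>3, acc = 15+1 = 16
n=4,i=4: not 4>4, acc = 16+4 = 20
n=4,i=5: not 4>5, acc = 20+4 = 24
n=4,i=6: not 4>6, acc = 24+4 = 28
n=5,i=2: 5>2, acc = 28+3 = 31
n=5,i=3: 5>3, acc = 31+2 = 33
n=5,i=4: 5>4, acc = 33+1 = 34
n=5,i=5: not 5>5, acc = 34+4 = 38
n=5,i=6: not 5>6, acc = 38+4 = 42
n=5,i=7: not 5>7, acc = 42+4 = 46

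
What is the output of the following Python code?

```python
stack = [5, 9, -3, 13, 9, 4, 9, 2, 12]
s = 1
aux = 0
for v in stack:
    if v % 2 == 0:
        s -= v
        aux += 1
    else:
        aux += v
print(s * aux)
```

v=5: not even; aux=5
v=9: not even; aux=14
v=-3: not even; aux=11
v=13: not even; aux=24
v=9: not even; aux=33
v=4: even, s = 1-4 = -3; aux=34
v=9: not even; aux=43
v=2: even, s = (-3)-2 = -5; aux=44
v=12: even, s = (-5)-12 = -17; aux=45
s*aux = (-17)*45 = -765

-765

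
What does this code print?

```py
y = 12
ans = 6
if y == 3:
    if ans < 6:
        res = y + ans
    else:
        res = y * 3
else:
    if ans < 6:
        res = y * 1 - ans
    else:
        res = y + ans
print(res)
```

y=12, ans=6
y == 3 is False; ans < 6 is False
→ res = y + ans = 18

18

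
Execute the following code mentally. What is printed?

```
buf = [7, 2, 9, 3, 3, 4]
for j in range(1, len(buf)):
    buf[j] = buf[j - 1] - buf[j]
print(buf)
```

[7, 5, -4, -7, -10, -14]

j=1: buf[1] = 7-2 = 5 → [7, 5, 9, 3, 3, 4]
j=2: buf[2] = 5-9 = -4 → [7, 5, -4, 3, 3, 4]
j=3: buf[3] = (-4)-3 = -7 → [7, 5, -4, -7, 3, 4]
j=4: buf[4] = (-7)-3 = -10 → [7, 5, -4, -7, -10, 4]
j=5: buf[5] = (-10)-4 = -14 → [7, 5, -4, -7, -10, -14]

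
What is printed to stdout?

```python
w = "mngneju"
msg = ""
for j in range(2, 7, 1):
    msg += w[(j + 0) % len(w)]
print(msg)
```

gneju

j=2: add w[2]='g' → 'g'
j=3: add w[3]='n' → 'gn'
j=4: add w[4]='e' → 'gne'
j=5: add w[5]='j' → 'gnej'
j=6: add w[6]='u' → 'gneju'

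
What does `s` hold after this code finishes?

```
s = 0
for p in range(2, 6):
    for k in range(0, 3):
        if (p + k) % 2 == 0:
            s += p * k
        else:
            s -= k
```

14

p=2,k=0: even sum, s = 0+0 = 0
p=2,k=1: odd sum, s = 0-1 = -1
p=2,k=2: even sum, s = (-1)+4 = 3
p=3,k=0: odd sum, s = 3-0 = 3
p=3,k=1: even sum, s = 3+3 = 6
p=3,k=2: odd sum, s = 6-2 = 4
p=4,k=0: even sum, s = 4+0 = 4
p=4,k=1: odd sum, s = 4-1 = 3
p=4,k=2: even sum, s = 3+8 = 11
p=5,k=0: odd sum, s = 11-0 = 11
p=5,k=1: even sum, s = 11+5 = 16
p=5,k=2: odd sum, s = 16-2 = 14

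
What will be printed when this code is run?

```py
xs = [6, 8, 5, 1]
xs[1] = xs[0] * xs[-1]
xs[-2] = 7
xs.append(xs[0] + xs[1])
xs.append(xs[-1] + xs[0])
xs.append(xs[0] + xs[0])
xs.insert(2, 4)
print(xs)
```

xs[1] = xs[0]*xs[-1] = 6*1 = 6 → [6, 6, 5, 1]
xs[-2] = 7 → [6, 6, 7, 1]
append xs[0]+xs[1] = 6+6 = 12 → [6, 6, 7, 1, 12]
append xs[-1]+xs[0] = 12+6 = 18 → [6, 6, 7, 1, 12, 18]
append xs[0]+xs[0] = 6+6 = 12 → [6, 6, 7, 1, 12, 18, 12]
insert 4 at 2 → [6, 6, 4, 7, 1, 12, 18, 12]

[6, 6, 4, 7, 1, 12, 18, 12]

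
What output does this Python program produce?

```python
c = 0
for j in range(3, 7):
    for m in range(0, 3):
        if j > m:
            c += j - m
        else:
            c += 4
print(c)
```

42

j=3,m=0: 3>0, c = 0+3 = 3
j=3,m=1: 3>1, c = 3+2 = 5
j=3,m=2: 3>2, c = 5+1 = 6
j=4,m=0: 4>0, c = 6+4 = 10
j=4,m=1: 4>1, c = 10+3 = 13
j=4,m=2: 4>2, c = 13+2 = 15
j=5,m=0: 5>0, c = 15+5 = 20
j=5,m=1: 5>1, c = 20+4 = 24
j=5,m=2: 5>2, c = 24+3 = 27
j=6,m=0: 6>0, c = 27+6 = 33
j=6,m=1: 6>1, c = 33+5 = 38
j=6,m=2: 6>2, c = 38+4 = 42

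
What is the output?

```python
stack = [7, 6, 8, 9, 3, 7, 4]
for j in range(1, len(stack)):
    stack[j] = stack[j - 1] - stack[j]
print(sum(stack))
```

-90

j=1: stack[1] = 7-6 = 1 → [7, 1, 8, 9, 3, 7, 4]
j=2: stack[2] = 1-8 = -7 → [7, 1, -7, 9, 3, 7, 4]
j=3: stack[3] = (-7)-9 = -16 → [7, 1, -7, -16, 3, 7, 4]
j=4: stack[4] = (-16)-3 = -19 → [7, 1, -7, -16, -19, 7, 4]
j=5: stack[5] = (-19)-7 = -26 → [7, 1, -7, -16, -19, -26, 4]
j=6: stack[6] = (-26)-4 = -30 → [7, 1, -7, -16, -19, -26, -30]
sum = -90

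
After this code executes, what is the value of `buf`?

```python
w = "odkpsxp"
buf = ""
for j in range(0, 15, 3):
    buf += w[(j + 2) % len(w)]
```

'kxdso'

j=0: add w[2]='k' → 'k'
j=3: add w[5]='x' → 'kx'
j=6: add w[1]='d' → 'kxd'
j=9: add w[4]='s' → 'kxds'
j=12: add w[0]='o' → 'kxdso'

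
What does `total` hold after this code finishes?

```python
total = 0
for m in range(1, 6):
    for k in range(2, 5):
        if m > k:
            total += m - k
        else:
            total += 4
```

46

m=1,k=2: not 1>2, total = 0+4 = 4
m=1,k=3: not 1>3, total = 4+4 = 8
m=1,k=4: not 1>4, total = 8+4 = 12
m=2,k=2: not 2>2, total = 12+4 = 16
m=2,k=3: not 2>3, total = 16+4 = 20
m=2,k=4: not 2>4, total = 20+4 = 24
m=3,k=2: 3>2, total = 24+1 = 25
m=3,k=3: not 3>3, total = 25+4 = 29
m=3,k=4: not 3>4, total = 29+4 = 33
m=4,k=2: 4>2, total = 33+2 = 35
m=4,k=3: 4>3, total = 35+1 = 36
m=4,k=4: not 4>4, total = 36+4 = 40
m=5,k=2: 5>2, total = 40+3 = 43
m=5,k=3: 5>3, total = 43+2 = 45
m=5,k=4: 5>4, total = 45+1 = 46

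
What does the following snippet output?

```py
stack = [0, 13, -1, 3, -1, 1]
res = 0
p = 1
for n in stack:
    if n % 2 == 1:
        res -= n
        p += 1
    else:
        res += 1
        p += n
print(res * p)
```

-84

n=0: not odd, res = 0+1 = 1; p=1
n=13: odd, res = 1-13 = -12; p=2
n=-1: odd, res = (-12)-(-1) = -11; p=3
n=3: odd, res = (-11)-3 = -14; p=4
n=-1: odd, res = (-14)-(-1) = -13; p=5
n=1: odd, res = (-13)-1 = -14; p=6
res*p = (-14)*6 = -84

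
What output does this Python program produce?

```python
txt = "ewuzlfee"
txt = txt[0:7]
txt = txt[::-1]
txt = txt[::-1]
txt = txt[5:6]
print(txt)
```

f

slice [0:7] → 'ewuzlfe'
reverse → 'eflzuwe'
reverse → 'ewuzlfe'
slice [5:6] → 'f'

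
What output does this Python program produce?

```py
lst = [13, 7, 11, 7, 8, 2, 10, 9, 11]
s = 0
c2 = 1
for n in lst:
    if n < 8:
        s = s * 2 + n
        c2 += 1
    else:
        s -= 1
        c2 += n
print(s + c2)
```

93

n=13: not <8, s = 0-1 = -1; c2=14
n=7: <8, s = (-1)*2+7 = 5; c2=15
n=11: not <8, s = 5-1 = 4; c2=26
n=7: <8, s = 4*2+7 = 15; c2=27
n=8: not <8, s = 15-1 = 14; c2=35
n=2: <8, s = 14*2+2 = 30; c2=36
n=10: not <8, s = 30-1 = 29; c2=46
n=9: not <8, s = 29-1 = 28; c2=55
n=11: not <8, s = 28-1 = 27; c2=66
s+c2 = 27+66 = 93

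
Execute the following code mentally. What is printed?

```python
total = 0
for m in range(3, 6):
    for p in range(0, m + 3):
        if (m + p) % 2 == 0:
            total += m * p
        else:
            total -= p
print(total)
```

m=3,p=0: odd sum, total = 0-0 = 0
m=3,p=1: even sum, total = 0+3 = 3
m=3,p=2: odd sum, total = 3-2 = 1
m=3,p=3: even sum, total = 1+9 = 10
m=3,p=4: odd sum, total = 10-4 = 6
m=3,p=5: even sum, total = 6+15 = 21
m=4,p=0: even sum, total = 21+0 = 21
m=4,p=1: odd sum, total = 21-1 = 20
m=4,p=2: even sum, total = 20+8 = 28
m=4,p=3: odd sum, total = 28-3 = 25
m=4,p=4: even sum, total = 25+16 = 41
m=4,p=5: odd sum, total = 41-5 = 36
m=4,p=6: even sum, total = 36+24 = 60
m=5,p=0: odd sum, total = 60-0 = 60
m=5,p=1: even sum, total = 60+5 = 65
m=5,p=2: odd sum, total = 65-2 = 63
m=5,p=3: even sum, total = 63+15 = 78
m=5,p=4: odd sum, total = 78-4 = 74
m=5,p=5: even sum, total = 74+25 = 99
m=5,p=6: odd sum, total = 99-6 = 93
m=5,p=7: even sum, total = 93+35 = 128

128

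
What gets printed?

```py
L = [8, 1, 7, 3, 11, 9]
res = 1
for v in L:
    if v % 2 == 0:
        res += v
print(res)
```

9

v=8: even, res = 1+8 = 9
v=1: not even
v=7: not even
v=3: not even
v=11: not even
v=9: not even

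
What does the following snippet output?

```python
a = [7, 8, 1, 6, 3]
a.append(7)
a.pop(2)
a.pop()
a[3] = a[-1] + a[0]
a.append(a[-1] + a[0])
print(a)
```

[7, 8, 6, 10, 17]

append 7 → [7, 8, 1, 6, 3, 7]
pop(2) removes 1 → [7, 8, 6, 3, 7]
pop() removes 7 → [7, 8, 6, 3]
a[3] = a[-1]+a[0] = 3+7 = 10 → [7, 8, 6, 10]
append a[-1]+a[0] = 10+7 = 17 → [7, 8, 6, 10, 17]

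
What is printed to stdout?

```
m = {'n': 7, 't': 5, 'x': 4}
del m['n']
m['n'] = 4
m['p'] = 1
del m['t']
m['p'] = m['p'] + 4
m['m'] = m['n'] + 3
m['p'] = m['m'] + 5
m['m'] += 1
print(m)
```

del 'n' → {'t': 5, 'x': 4}
m['n'] = 4 → {'t': 5, 'x': 4, 'n': 4}
m['p'] = 1 → {'t': 5, 'x': 4, 'n': 4, 'p': 1}
del 't' → {'x': 4, 'n': 4, 'p': 1}
m['p'] = m['p']+4 = 5 → {'x': 4, 'n': 4, 'p': 5}
m['m'] = m['n']+3 = 7 → {'x': 4, 'n': 4, 'p': 5, 'm': 7}
m['p'] = m['m']+5 = 12 → {'x': 4, 'n': 4, 'p': 12, 'm': 7}
m['m'] = 7+1 = 8 → {'x': 4, 'n': 4, 'p': 12, 'm': 8}

{'x': 4, 'n': 4, 'p': 12, 'm': 8}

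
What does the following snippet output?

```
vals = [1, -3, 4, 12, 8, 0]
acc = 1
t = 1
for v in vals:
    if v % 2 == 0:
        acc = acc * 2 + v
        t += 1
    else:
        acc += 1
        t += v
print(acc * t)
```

432

v=1: not even, acc = 1+1 = 2; t=2
v=-3: not even, acc = 2+1 = 3; t=-1
v=4: even, acc = 3*2+4 = 10; t=0
v=12: even, acc = 10*2+12 = 32; t=1
v=8: even, acc = 32*2+8 = 72; t=2
v=0: even, acc = 72*2+0 = 144; t=3
acc*t = 144*3 = 432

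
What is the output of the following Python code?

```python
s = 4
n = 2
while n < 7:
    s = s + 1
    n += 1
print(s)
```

n=2: s = 4+1 = 5
n=3: s = 5+1 = 6
n=4: s = 6+1 = 7
n=5: s = 7+1 = 8
n=6: s = 8+1 = 9

9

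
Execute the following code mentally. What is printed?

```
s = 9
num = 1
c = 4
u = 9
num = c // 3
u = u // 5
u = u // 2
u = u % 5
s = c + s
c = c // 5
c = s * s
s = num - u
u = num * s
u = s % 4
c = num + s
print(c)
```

2

num = 4//3 = 1
u = 9//5 = 1
u = 1//2 = 0
u = 0%5 = 0
s = 4+9 = 13
c = 4//5 = 0
c = 13*13 = 169
s = 1-0 = 1
u = 1*1 = 1
u = 1%4 = 1
c = 1+1 = 2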